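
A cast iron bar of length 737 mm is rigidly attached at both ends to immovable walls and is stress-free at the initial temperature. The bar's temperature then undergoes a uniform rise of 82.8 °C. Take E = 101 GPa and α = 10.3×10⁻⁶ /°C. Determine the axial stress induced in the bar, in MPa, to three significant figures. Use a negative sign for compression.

-86.1 MPa

Free thermal expansion αLΔT = 10.3e-6 · 737 · 82.8 = 0.6285 mm.
The walls impose strain ε = −(0.6285)/737 = -8.5284e-04; σ = Eε = 101000 · -8.5284e-04 = -86.14 MPa.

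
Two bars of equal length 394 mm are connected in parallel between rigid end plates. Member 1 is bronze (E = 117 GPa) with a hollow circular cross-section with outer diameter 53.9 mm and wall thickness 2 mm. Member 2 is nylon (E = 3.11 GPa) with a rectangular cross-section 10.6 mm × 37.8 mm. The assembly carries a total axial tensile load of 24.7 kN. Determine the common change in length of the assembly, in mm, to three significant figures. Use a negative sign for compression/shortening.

0.247 mm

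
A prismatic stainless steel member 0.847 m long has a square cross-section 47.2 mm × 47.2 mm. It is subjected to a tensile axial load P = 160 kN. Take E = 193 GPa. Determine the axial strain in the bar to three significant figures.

A = 2228 mm².
σ = N/A = 71.82 MPa; ε = σ/E = 71.82/193000 = 3.721e-04.

3.72e-04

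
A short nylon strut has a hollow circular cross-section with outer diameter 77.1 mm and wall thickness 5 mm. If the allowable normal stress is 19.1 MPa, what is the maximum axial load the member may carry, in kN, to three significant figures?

21.6 kN

A = 1133 mm².
P_max = σ_allow · A = 19.1 · 1133 = 21630 N = 21.63 kN.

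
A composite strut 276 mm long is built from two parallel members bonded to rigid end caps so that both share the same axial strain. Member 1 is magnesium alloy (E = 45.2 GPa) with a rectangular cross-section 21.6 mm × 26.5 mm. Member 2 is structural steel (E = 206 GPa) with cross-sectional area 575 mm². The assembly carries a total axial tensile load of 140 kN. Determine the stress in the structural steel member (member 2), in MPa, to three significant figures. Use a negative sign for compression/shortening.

200 MPa

A_1 = 572.4 mm².
Equal strain + equilibrium ⇒ each member carries load in proportion to AE: A₁E₁ = 25870000 N, A₂E₂ = 118400000 N, ΣAE = 144300000 N.
σ₂ = P·E₂/ΣAE = 140000·206000/144300000 = 199.8 MPa.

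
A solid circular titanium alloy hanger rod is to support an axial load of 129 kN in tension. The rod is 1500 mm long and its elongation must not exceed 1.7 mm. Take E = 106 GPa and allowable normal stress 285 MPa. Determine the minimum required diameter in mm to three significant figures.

Required area A ≥ P/σ_allow = 129000/285 = 452.6 mm².
For a solid circular section, d ≥ √(4A/π) = 24.01 mm.
Elongation limit: A ≥ PL/(Eδ_allow) = 129000·1500/(106000·1.7) = 1074 mm² ⇒ d ≥ 36.98 mm.
The elongation limit governs.

37.0 mm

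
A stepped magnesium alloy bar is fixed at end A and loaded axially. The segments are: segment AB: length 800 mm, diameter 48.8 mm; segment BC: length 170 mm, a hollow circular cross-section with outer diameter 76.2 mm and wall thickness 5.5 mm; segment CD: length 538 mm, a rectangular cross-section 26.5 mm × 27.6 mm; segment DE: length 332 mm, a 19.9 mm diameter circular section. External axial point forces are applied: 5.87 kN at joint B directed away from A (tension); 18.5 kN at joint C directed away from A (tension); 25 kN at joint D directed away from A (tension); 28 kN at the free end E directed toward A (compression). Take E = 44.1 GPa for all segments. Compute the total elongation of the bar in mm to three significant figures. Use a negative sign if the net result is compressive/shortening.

-0.472 mm

Internal axial forces (sectioning from the free end, tension +): N_DE = -28 kN, N_CD = -3 kN, N_BC = 15.5 kN, N_AB = 21.37 kN.
A_AB = 1870 mm².
A_BC = 1222 mm².
A_CD = 731.4 mm².
A_DE = 311 mm².
δ_AB = 21370·800/(1870·44100) = 0.2073 mm
δ_BC = 15500·170/(1222·44100) = 0.04891 mm
δ_CD = -3000·538/(731.4·44100) = -0.05004 mm
δ_DE = -28000·332/(311·44100) = -0.6777 mm
δ = Σδ_i = -0.4716 mm.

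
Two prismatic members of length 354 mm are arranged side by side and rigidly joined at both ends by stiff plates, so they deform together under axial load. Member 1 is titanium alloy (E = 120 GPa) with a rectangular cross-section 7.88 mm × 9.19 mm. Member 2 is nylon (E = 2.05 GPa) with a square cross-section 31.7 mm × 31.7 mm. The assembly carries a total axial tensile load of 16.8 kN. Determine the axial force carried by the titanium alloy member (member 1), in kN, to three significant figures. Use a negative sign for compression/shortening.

13.6 kN

A_1 = 72.42 mm².
A_2 = 1005 mm².
Equal strain + equilibrium ⇒ each member carries load in proportion to AE: A₁E₁ = 8690000 N, A₂E₂ = 2060000 N, ΣAE = 10750000 N.
F₁ = P·A₁E₁/ΣAE = 16800·8690000/10750000 = 13580 N.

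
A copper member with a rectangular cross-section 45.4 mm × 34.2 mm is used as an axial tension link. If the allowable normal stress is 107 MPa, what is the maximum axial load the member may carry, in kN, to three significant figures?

A = 1553 mm².
P_max = σ_allow · A = 107 · 1553 = 166100 N = 166.1 kN.

166 kN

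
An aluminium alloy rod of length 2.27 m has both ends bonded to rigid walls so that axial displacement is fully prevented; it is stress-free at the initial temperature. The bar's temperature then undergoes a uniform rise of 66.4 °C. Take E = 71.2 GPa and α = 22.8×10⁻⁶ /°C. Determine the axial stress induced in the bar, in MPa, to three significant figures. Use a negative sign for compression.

Free thermal expansion αLΔT = 22.8e-6 · 2270 · 66.4 = 3.437 mm.
The walls impose strain ε = −(3.437)/2270 = -1.5139e-03; σ = Eε = 71200 · -1.5139e-03 = -107.8 MPa.

-108 MPa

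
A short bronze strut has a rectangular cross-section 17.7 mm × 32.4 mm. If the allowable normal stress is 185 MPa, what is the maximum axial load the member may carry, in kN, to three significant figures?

A = 573.5 mm².
P_max = σ_allow · A = 185 · 573.5 = 106100 N = 106.1 kN.

106 kN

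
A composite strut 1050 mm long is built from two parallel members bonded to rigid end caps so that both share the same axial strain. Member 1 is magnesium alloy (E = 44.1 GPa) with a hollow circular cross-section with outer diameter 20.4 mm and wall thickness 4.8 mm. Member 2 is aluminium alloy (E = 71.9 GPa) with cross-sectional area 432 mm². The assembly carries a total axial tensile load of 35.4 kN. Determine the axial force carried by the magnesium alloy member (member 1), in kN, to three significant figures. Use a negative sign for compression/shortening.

A_1 = 235.2 mm².
Equal strain + equilibrium ⇒ each member carries load in proportion to AE: A₁E₁ = 10370000 N, A₂E₂ = 31060000 N, ΣAE = 41430000 N.
F₁ = P·A₁E₁/ΣAE = 35400·10370000/41430000 = 8863 N.

8.86 kN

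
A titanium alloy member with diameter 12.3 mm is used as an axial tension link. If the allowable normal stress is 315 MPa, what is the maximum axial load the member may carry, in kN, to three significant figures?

A = 118.8 mm².
P_max = σ_allow · A = 315 · 118.8 = 37430 N = 37.43 kN.

37.4 kN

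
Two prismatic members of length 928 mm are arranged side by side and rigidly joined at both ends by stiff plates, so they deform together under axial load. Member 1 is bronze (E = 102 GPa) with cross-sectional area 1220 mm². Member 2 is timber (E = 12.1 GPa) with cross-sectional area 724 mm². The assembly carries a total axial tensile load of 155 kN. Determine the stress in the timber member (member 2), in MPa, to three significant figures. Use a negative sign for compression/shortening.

14.1 MPa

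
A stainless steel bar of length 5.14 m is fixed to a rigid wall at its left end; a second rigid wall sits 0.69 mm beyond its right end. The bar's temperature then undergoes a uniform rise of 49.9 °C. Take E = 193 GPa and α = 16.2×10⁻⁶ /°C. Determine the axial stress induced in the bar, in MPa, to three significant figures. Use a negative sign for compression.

-130 MPa

Free thermal expansion αLΔT = 16.2e-6 · 5140 · 49.9 = 4.155 mm.
The walls engage after the gap closes; constrained expansion = 4.155 − 0.69 = 3.465 mm.
The walls impose strain ε = −(3.465)/5140 = -6.7414e-04; σ = Eε = 193000 · -6.7414e-04 = -130.1 MPa.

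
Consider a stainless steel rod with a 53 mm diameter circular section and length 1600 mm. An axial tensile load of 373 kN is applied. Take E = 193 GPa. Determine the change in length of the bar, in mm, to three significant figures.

1.40 mm

A = 2206 mm².
δ_mech = NL/(AE) = 373000·1600/(2206·193000) = 1.402 mm.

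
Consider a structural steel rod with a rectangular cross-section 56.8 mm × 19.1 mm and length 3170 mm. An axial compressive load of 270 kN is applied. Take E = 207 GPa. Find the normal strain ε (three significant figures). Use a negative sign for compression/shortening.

-0.00120

A = 1085 mm².
σ = N/A = -248.9 MPa; ε = σ/E = -248.9/207000 = -1.202e-03.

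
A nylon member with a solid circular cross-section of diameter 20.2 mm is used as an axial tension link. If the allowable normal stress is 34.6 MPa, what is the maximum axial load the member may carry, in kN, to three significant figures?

A = 320.5 mm².
P_max = σ_allow · A = 34.6 · 320.5 = 11090 N = 11.09 kN.

11.1 kN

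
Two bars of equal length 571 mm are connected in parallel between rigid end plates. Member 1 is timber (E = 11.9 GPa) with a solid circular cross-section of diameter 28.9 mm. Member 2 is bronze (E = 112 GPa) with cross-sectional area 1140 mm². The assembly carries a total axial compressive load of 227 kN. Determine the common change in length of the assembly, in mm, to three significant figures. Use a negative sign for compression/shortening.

-0.957 mm

A_1 = 656 mm².
Equal strain + equilibrium ⇒ each member carries load in proportion to AE: A₁E₁ = 7806000 N, A₂E₂ = 127700000 N, ΣAE = 135500000 N.
δ = PL/ΣAE = -227000·571/135500000 = -0.9567 mm.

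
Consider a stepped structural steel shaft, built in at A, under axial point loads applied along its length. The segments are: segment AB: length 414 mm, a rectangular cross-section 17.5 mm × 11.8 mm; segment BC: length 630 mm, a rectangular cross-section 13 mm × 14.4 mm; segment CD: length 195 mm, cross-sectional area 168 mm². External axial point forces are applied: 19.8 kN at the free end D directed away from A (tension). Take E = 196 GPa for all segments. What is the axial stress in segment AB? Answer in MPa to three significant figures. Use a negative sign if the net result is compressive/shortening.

Internal axial forces (sectioning from the free end, tension +): N_CD = 19.8 kN, N_BC = 19.8 kN, N_AB = 19.8 kN.
A_AB = 206.5 mm².
σ_AB = N_AB/A_AB = 19800/206.5 = 95.88 MPa.

95.9 MPa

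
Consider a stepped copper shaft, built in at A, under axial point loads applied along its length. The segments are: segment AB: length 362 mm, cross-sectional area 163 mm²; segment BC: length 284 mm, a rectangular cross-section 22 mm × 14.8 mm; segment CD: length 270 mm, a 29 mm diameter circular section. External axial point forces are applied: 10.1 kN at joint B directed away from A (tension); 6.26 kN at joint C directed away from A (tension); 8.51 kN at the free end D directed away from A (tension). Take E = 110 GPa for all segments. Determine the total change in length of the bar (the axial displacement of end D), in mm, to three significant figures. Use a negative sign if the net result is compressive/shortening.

0.651 mm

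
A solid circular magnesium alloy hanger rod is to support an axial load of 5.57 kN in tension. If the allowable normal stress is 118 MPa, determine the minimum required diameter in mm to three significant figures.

7.75 mm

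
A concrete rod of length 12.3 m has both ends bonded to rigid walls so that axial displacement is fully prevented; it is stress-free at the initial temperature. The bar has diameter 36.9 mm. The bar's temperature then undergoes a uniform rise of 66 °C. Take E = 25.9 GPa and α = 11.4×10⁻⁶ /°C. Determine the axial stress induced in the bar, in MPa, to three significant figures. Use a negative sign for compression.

Free thermal expansion αLΔT = 11.4e-6 · 12300 · 66 = 9.255 mm.
The walls impose strain ε = −(9.255)/12300 = -7.5240e-04; σ = Eε = 25900 · -7.5240e-04 = -19.49 MPa.

-19.5 MPa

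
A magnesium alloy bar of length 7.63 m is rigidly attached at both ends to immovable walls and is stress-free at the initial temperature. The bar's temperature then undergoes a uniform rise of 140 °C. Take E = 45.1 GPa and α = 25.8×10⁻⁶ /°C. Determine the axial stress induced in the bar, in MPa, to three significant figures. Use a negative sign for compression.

Free thermal expansion αLΔT = 25.8e-6 · 7630 · 140 = 27.56 mm.
The walls impose strain ε = −(27.56)/7630 = -3.6120e-03; σ = Eε = 45100 · -3.6120e-03 = -162.9 MPa.

-163 MPa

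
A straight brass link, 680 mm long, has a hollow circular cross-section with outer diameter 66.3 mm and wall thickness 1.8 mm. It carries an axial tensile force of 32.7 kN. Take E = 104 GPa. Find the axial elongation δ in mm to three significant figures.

0.586 mm

A = 364.7 mm².
δ_mech = NL/(AE) = 32700·680/(364.7·104000) = 0.5862 mm.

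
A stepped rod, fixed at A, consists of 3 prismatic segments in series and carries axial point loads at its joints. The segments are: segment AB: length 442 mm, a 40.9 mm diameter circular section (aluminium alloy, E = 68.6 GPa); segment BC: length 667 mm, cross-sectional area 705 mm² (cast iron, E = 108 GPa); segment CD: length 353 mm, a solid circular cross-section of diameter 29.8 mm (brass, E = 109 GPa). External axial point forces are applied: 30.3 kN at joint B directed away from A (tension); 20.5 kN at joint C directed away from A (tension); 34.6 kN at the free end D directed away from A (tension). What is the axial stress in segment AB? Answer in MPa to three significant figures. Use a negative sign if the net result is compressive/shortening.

Internal axial forces (sectioning from the free end, tension +): N_CD = 34.6 kN, N_BC = 55.1 kN, N_AB = 85.4 kN.
A_AB = 1314 mm².
σ_AB = N_AB/A_AB = 85400/1314 = 65 MPa.

65.0 MPa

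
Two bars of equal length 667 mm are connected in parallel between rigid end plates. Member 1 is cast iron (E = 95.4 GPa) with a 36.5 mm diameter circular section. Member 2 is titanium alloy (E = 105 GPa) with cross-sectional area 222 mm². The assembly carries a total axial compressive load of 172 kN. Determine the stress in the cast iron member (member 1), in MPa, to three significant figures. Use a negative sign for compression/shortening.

A_1 = 1046 mm².
Equal strain + equilibrium ⇒ each member carries load in proportion to AE: A₁E₁ = 99820000 N, A₂E₂ = 23310000 N, ΣAE = 123100000 N.
σ₁ = P·E₁/ΣAE = -172000·95400/123100000 = -133.3 MPa.

-133 MPa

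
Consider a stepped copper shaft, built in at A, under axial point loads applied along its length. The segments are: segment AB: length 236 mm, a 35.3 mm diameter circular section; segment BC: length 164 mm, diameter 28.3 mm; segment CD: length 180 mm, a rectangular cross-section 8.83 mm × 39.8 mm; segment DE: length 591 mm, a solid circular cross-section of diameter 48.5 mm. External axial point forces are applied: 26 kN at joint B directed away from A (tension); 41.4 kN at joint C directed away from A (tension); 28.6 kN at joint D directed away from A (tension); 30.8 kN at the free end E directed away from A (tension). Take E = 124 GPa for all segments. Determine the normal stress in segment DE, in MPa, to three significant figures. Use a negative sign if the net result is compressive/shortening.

Internal axial forces (sectioning from the free end, tension +): N_DE = 30.8 kN, N_CD = 59.4 kN, N_BC = 100.8 kN, N_AB = 126.8 kN.
A_DE = 1847 mm².
σ_DE = N_DE/A_DE = 30800/1847 = 16.67 MPa.

16.7 MPa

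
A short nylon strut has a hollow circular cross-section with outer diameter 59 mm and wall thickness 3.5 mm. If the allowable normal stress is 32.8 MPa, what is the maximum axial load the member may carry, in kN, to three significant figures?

A = 610.3 mm².
P_max = σ_allow · A = 32.8 · 610.3 = 20020 N = 20.02 kN.

20.0 kN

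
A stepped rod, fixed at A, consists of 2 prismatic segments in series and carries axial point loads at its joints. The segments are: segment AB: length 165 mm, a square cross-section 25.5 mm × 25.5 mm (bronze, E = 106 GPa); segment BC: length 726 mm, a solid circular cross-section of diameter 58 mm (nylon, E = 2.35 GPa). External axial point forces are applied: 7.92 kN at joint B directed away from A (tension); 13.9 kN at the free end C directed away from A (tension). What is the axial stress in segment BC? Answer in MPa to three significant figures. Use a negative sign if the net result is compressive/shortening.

5.26 MPa

Internal axial forces (sectioning from the free end, tension +): N_BC = 13.9 kN, N_AB = 21.82 kN.
A_BC = 2642 mm².
σ_BC = N_BC/A_BC = 13900/2642 = 5.261 MPa.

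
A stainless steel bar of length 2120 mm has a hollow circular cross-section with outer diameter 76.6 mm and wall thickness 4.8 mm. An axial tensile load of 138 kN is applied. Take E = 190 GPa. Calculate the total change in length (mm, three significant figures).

1.42 mm

A = 1083 mm².
δ_mech = NL/(AE) = 138000·2120/(1083·190000) = 1.422 mm.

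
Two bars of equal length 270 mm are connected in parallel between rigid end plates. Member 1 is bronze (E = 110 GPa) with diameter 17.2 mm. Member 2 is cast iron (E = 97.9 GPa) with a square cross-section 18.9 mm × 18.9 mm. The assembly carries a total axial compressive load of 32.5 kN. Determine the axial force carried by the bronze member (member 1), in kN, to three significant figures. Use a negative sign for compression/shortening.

A_1 = 232.4 mm².
A_2 = 357.2 mm².
Equal strain + equilibrium ⇒ each member carries load in proportion to AE: A₁E₁ = 25560000 N, A₂E₂ = 34970000 N, ΣAE = 60530000 N.
F₁ = P·A₁E₁/ΣAE = -32500·25560000/60530000 = -13720 N.

-13.7 kN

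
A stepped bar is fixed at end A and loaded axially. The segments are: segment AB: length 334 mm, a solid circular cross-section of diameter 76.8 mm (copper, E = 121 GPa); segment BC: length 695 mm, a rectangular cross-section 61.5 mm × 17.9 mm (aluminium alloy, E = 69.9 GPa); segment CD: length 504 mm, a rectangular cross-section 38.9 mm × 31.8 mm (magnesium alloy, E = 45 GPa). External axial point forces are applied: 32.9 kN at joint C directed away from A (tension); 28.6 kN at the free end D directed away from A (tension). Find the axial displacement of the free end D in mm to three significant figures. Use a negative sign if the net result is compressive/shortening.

Internal axial forces (sectioning from the free end, tension +): N_CD = 28.6 kN, N_BC = 61.5 kN, N_AB = 61.5 kN.
A_AB = 4632 mm².
A_BC = 1101 mm².
A_CD = 1237 mm².
δ_AB = 61500·334/(4632·121000) = 0.03665 mm
δ_BC = 61500·695/(1101·69900) = 0.5555 mm
δ_CD = 28600·504/(1237·45000) = 0.2589 mm
δ = Σδ_i = 0.8511 mm.

0.851 mm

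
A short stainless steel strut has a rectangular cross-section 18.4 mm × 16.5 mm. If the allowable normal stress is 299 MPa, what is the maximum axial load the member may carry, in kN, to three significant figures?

A = 303.6 mm².
P_max = σ_allow · A = 299 · 303.6 = 90780 N = 90.78 kN.

90.8 kN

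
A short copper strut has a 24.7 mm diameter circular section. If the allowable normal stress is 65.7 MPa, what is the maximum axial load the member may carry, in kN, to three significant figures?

A = 479.2 mm².
P_max = σ_allow · A = 65.7 · 479.2 = 31480 N = 31.48 kN.

31.5 kN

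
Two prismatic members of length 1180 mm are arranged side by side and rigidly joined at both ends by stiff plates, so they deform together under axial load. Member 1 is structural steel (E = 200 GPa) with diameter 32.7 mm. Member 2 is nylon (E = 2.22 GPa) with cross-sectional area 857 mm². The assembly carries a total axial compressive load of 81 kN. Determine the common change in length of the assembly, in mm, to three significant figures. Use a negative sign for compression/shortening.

-0.563 mm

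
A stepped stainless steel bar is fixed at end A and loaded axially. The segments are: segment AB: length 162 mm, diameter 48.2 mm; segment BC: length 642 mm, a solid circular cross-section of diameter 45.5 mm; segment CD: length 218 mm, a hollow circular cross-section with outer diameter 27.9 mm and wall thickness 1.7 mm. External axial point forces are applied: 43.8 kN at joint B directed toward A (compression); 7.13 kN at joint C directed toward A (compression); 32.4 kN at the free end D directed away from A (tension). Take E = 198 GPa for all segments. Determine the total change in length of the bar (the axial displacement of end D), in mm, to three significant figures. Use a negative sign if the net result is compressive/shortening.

0.297 mm

Internal axial forces (sectioning from the free end, tension +): N_CD = 32.4 kN, N_BC = 25.27 kN, N_AB = -18.53 kN.
A_AB = 1825 mm².
A_BC = 1626 mm².
A_CD = 139.9 mm².
δ_AB = -18530·162/(1825·198000) = -0.008309 mm
δ_BC = 25270·642/(1626·198000) = 0.05039 mm
δ_CD = 32400·218/(139.9·198000) = 0.2549 mm
δ = Σδ_i = 0.297 mm.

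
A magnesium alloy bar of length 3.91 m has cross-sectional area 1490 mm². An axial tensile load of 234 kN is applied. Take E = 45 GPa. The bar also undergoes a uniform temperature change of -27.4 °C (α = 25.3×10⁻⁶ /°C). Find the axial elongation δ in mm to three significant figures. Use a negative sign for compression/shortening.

δ_mech = NL/(AE) = 234000·3910/(1490·45000) = 13.65 mm.
δ_thermal = αLΔT = 25.3e-6·3910·-27.4 = -2.71 mm.
δ = δ_mech + δ_thermal = 10.94 mm.

10.9 mm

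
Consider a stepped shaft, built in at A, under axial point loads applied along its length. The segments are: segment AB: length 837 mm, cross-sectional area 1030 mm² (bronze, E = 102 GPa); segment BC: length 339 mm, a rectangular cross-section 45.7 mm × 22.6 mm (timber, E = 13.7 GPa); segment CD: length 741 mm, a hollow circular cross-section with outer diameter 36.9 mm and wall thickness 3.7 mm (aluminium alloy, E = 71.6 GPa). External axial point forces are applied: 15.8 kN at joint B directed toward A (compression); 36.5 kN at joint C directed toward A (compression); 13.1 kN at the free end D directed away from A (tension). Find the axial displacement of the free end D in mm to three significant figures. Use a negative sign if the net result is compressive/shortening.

Internal axial forces (sectioning from the free end, tension +): N_CD = 13.1 kN, N_BC = -23.4 kN, N_AB = -39.2 kN.
A_BC = 1033 mm².
A_CD = 385.9 mm².
δ_AB = -39200·837/(1030·102000) = -0.3123 mm
δ_BC = -23400·339/(1033·13700) = -0.5606 mm
δ_CD = 13100·741/(385.9·71600) = 0.3513 mm
δ = Σδ_i = -0.5216 mm.

-0.522 mm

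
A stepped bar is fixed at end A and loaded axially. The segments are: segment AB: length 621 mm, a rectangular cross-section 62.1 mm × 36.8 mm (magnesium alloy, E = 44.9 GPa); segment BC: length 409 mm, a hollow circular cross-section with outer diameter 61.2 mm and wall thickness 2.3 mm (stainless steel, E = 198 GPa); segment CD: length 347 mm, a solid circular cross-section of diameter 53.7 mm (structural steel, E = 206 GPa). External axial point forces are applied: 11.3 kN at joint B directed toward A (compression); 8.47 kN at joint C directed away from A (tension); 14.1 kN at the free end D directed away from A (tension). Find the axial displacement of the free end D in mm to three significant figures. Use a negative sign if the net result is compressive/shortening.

0.188 mm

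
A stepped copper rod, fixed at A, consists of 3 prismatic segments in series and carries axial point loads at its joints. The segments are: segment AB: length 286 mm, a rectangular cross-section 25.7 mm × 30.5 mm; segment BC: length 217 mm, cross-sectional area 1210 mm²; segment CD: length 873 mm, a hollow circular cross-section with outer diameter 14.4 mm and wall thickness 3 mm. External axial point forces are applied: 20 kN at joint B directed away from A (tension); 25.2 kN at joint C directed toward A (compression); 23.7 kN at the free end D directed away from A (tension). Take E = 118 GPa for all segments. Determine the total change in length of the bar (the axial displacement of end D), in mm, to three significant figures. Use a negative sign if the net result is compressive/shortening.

Internal axial forces (sectioning from the free end, tension +): N_CD = 23.7 kN, N_BC = -1.5 kN, N_AB = 18.5 kN.
A_AB = 783.9 mm².
A_CD = 107.4 mm².
δ_AB = 18500·286/(783.9·118000) = 0.0572 mm
δ_BC = -1500·217/(1210·118000) = -0.00228 mm
δ_CD = 23700·873/(107.4·118000) = 1.632 mm
δ = Σδ_i = 1.687 mm.

1.69 mm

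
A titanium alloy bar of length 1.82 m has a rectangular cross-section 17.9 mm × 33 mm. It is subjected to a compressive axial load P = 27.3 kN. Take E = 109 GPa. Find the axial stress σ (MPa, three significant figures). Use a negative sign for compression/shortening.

-46.2 MPa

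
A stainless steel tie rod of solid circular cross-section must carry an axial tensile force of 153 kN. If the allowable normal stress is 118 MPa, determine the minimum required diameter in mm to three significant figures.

Required area A ≥ P/σ_allow = 153000/118 = 1297 mm².
For a solid circular section, d ≥ √(4A/π) = 40.63 mm.

40.6 mm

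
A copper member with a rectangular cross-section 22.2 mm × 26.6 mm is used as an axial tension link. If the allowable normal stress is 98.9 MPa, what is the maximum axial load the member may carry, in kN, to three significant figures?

58.4 kN

A = 590.5 mm².
P_max = σ_allow · A = 98.9 · 590.5 = 58400 N = 58.4 kN.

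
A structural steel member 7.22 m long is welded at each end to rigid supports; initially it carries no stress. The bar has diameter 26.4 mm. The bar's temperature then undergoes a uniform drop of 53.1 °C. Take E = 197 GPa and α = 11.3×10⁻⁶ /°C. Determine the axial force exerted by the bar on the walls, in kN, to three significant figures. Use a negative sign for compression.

64.7 kN

Free thermal expansion αLΔT = 11.3e-6 · 7220 · -53.1 = -4.332 mm.
The walls impose strain ε = −(-4.332)/7220 = 6.0003e-04; σ = Eε = 197000 · 6.0003e-04 = 118.2 MPa.
Wall reaction R = σ·A = 118.2·547.4 = 64700 N = 64.7 kN.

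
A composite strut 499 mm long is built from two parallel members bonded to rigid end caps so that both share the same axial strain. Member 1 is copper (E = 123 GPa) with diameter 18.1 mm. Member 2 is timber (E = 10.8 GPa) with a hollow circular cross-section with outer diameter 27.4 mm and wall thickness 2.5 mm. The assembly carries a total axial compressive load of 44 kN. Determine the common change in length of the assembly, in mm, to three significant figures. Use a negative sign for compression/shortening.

-0.650 mm

A_1 = 257.3 mm².
A_2 = 195.6 mm².
Equal strain + equilibrium ⇒ each member carries load in proportion to AE: A₁E₁ = 31650000 N, A₂E₂ = 2112000 N, ΣAE = 33760000 N.
δ = PL/ΣAE = -44000·499/33760000 = -0.6503 mm.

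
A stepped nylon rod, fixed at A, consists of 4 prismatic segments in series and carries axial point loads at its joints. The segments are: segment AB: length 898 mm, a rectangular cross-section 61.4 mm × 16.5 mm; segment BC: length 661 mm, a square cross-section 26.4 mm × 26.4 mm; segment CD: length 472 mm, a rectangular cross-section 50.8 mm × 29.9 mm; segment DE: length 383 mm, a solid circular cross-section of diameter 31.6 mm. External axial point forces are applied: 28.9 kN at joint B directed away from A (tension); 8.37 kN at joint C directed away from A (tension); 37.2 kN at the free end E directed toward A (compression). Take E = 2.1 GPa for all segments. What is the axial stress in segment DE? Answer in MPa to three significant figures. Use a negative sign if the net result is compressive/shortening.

Internal axial forces (sectioning from the free end, tension +): N_DE = -37.2 kN, N_CD = -37.2 kN, N_BC = -28.83 kN, N_AB = 0.07 kN.
A_DE = 784.3 mm².
σ_DE = N_DE/A_DE = -37200/784.3 = -47.43 MPa.

-47.4 MPa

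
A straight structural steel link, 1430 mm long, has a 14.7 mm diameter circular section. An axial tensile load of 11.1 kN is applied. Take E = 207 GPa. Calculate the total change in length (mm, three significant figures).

A = 169.7 mm².
δ_mech = NL/(AE) = 11100·1430/(169.7·207000) = 0.4518 mm.

0.452 mm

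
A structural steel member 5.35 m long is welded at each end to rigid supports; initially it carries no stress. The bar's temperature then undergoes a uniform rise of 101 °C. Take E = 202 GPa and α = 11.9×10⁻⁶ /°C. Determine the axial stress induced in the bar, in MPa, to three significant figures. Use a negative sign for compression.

Free thermal expansion αLΔT = 11.9e-6 · 5350 · 101 = 6.43 mm.
The walls impose strain ε = −(6.43)/5350 = -1.2019e-03; σ = Eε = 202000 · -1.2019e-03 = -242.8 MPa.

-243 MPa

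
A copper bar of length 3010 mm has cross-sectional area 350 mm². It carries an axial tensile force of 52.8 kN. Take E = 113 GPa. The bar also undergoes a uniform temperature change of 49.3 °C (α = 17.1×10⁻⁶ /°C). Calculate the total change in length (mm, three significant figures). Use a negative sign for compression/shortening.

δ_mech = NL/(AE) = 52800·3010/(350·113000) = 4.018 mm.
δ_thermal = αLΔT = 17.1e-6·3010·49.3 = 2.538 mm.
δ = δ_mech + δ_thermal = 6.556 mm.

6.56 mm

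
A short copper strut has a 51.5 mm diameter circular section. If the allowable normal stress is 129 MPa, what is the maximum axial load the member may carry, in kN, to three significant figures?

269 kN

A = 2083 mm².
P_max = σ_allow · A = 129 · 2083 = 268700 N = 268.7 kN.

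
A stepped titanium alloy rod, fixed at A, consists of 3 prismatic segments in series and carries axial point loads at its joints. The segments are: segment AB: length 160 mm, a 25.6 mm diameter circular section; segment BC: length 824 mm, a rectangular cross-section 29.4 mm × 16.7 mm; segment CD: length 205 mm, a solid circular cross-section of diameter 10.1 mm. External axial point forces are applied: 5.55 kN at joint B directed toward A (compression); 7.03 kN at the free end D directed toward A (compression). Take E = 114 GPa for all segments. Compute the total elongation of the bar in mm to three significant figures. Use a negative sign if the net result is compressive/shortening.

-0.296 mm

Internal axial forces (sectioning from the free end, tension +): N_CD = -7.03 kN, N_BC = -7.03 kN, N_AB = -12.58 kN.
A_AB = 514.7 mm².
A_BC = 491 mm².
A_CD = 80.12 mm².
δ_AB = -12580·160/(514.7·114000) = -0.0343 mm
δ_BC = -7030·824/(491·114000) = -0.1035 mm
δ_CD = -7030·205/(80.12·114000) = -0.1578 mm
δ = Σδ_i = -0.2956 mm.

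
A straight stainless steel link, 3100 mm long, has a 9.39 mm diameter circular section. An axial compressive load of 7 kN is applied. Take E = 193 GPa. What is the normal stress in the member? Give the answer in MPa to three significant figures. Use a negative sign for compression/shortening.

A = 69.25 mm².
σ = N/A = -7000/69.25 = -101.1 MPa.

-101 MPa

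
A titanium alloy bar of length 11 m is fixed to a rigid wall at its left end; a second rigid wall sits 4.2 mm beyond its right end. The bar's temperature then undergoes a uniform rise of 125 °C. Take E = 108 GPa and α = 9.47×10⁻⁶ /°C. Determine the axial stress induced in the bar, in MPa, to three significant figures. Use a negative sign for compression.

Free thermal expansion αLΔT = 9.47e-6 · 11000 · 125 = 13.02 mm.
The walls engage after the gap closes; constrained expansion = 13.02 − 4.2 = 8.821 mm.
The walls impose strain ε = −(8.821)/11000 = -8.0193e-04; σ = Eε = 108000 · -8.0193e-04 = -86.61 MPa.

-86.6 MPa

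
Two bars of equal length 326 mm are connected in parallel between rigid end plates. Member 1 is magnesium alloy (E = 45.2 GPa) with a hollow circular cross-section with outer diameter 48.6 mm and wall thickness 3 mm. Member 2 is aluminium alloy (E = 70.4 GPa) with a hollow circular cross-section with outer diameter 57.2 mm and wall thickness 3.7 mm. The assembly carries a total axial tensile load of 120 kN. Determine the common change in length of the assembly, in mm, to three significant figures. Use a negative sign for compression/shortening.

0.619 mm

A_1 = 429.8 mm².
A_2 = 621.9 mm².
Equal strain + equilibrium ⇒ each member carries load in proportion to AE: A₁E₁ = 19430000 N, A₂E₂ = 43780000 N, ΣAE = 63210000 N.
δ = PL/ΣAE = 120000·326/63210000 = 0.6189 mm.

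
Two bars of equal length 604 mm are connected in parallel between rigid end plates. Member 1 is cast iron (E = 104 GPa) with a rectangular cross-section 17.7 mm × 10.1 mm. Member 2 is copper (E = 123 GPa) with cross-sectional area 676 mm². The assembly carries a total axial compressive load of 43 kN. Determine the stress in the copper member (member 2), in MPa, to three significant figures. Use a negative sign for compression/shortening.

A_1 = 178.8 mm².
Equal strain + equilibrium ⇒ each member carries load in proportion to AE: A₁E₁ = 18590000 N, A₂E₂ = 83150000 N, ΣAE = 101700000 N.
σ₂ = P·E₂/ΣAE = -43000·123000/101700000 = -51.99 MPa.

-52.0 MPa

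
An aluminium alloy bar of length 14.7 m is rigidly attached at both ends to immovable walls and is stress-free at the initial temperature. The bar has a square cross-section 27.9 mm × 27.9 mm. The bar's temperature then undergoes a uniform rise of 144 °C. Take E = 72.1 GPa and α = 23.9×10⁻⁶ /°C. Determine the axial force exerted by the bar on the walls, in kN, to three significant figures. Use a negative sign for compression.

-193 kN

Free thermal expansion αLΔT = 23.9e-6 · 14700 · 144 = 50.59 mm.
The walls impose strain ε = −(50.59)/14700 = -3.4416e-03; σ = Eε = 72100 · -3.4416e-03 = -248.1 MPa.
Wall reaction R = σ·A = -248.1·778.4 = -193200 N = -193.2 kN.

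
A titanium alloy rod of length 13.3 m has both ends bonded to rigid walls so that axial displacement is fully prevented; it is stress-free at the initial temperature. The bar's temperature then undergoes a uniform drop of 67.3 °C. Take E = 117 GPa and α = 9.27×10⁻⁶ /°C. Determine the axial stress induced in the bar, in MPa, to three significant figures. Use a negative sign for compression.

73.0 MPa

Free thermal expansion αLΔT = 9.27e-6 · 13300 · -67.3 = -8.297 mm.
The walls impose strain ε = −(-8.297)/13300 = 6.2387e-04; σ = Eε = 117000 · 6.2387e-04 = 72.99 MPa.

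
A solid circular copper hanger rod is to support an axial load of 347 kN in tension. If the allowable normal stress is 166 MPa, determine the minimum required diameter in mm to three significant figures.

Required area A ≥ P/σ_allow = 347000/166 = 2090 mm².
For a solid circular section, d ≥ √(4A/π) = 51.59 mm.

51.6 mm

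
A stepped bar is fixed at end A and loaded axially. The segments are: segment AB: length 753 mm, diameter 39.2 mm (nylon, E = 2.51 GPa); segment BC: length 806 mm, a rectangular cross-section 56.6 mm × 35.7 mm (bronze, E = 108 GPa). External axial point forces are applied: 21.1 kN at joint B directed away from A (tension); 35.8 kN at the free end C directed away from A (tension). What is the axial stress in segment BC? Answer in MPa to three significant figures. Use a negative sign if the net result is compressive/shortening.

Internal axial forces (sectioning from the free end, tension +): N_BC = 35.8 kN, N_AB = 56.9 kN.
A_BC = 2021 mm².
σ_BC = N_BC/A_BC = 35800/2021 = 17.72 MPa.

17.7 MPa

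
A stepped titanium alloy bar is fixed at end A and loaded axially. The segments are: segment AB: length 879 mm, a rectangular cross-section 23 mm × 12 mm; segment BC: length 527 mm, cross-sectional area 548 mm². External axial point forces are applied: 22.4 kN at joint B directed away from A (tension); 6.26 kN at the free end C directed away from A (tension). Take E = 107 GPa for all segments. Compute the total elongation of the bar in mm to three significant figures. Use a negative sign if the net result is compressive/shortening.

0.909 mm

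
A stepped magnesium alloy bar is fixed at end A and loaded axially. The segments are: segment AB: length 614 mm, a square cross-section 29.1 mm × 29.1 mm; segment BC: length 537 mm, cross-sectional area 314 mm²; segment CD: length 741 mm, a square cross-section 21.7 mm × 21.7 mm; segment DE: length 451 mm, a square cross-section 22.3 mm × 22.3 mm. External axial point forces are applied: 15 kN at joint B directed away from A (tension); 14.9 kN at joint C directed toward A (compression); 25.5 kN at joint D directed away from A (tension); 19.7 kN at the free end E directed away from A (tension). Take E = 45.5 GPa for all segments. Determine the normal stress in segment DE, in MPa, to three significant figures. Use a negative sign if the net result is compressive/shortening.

39.6 MPa

Internal axial forces (sectioning from the free end, tension +): N_DE = 19.7 kN, N_CD = 45.2 kN, N_BC = 30.3 kN, N_AB = 45.3 kN.
A_DE = 497.3 mm².
σ_DE = N_DE/A_DE = 19700/497.3 = 39.61 MPa.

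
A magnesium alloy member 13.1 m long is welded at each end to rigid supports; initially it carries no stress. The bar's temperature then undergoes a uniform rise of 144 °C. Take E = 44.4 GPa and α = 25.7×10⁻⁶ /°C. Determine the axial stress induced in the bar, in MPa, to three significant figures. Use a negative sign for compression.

Free thermal expansion αLΔT = 25.7e-6 · 13100 · 144 = 48.48 mm.
The walls impose strain ε = −(48.48)/13100 = -3.7008e-03; σ = Eε = 44400 · -3.7008e-03 = -164.3 MPa.

-164 MPa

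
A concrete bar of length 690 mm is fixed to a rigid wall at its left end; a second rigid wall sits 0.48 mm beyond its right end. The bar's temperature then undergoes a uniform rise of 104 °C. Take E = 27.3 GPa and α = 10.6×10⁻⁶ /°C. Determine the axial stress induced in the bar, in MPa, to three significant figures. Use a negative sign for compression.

Free thermal expansion αLΔT = 10.6e-6 · 690 · 104 = 0.7607 mm.
The walls engage after the gap closes; constrained expansion = 0.7607 − 0.48 = 0.2807 mm.
The walls impose strain ε = −(0.2807)/690 = -4.0675e-04; σ = Eε = 27300 · -4.0675e-04 = -11.1 MPa.

-11.1 MPa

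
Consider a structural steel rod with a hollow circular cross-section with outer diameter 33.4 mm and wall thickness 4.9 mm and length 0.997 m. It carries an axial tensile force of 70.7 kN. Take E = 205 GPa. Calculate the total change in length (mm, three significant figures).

A = 438.7 mm².
δ_mech = NL/(AE) = 70700·997/(438.7·205000) = 0.7837 mm.

0.784 mm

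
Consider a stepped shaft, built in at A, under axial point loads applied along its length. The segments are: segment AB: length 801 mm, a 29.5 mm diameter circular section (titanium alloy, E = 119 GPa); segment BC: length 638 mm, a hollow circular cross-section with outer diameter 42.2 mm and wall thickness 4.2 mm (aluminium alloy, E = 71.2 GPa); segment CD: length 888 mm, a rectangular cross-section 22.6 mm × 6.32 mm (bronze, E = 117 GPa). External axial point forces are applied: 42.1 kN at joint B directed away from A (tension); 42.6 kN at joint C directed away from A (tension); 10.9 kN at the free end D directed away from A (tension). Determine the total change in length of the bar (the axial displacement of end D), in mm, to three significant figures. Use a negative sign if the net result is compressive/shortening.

2.48 mm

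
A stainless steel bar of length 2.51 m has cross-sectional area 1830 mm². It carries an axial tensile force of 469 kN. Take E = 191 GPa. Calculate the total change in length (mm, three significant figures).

3.37 mm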